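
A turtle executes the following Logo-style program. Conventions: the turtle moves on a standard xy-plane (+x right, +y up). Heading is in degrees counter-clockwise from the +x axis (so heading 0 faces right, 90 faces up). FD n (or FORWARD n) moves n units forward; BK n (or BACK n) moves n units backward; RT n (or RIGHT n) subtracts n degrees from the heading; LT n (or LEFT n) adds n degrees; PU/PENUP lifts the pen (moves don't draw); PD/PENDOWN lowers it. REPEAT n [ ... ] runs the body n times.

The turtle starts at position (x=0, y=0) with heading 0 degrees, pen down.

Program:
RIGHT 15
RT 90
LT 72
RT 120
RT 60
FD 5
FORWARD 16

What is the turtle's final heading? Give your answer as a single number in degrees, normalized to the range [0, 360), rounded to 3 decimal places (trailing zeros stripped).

Answer: 147

Derivation:
Executing turtle program step by step:
Start: pos=(0,0), heading=0, pen down
RT 15: heading 0 -> 345
RT 90: heading 345 -> 255
LT 72: heading 255 -> 327
RT 120: heading 327 -> 207
RT 60: heading 207 -> 147
FD 5: (0,0) -> (-4.193,2.723) [heading=147, draw]
FD 16: (-4.193,2.723) -> (-17.612,11.437) [heading=147, draw]
Final: pos=(-17.612,11.437), heading=147, 2 segment(s) drawn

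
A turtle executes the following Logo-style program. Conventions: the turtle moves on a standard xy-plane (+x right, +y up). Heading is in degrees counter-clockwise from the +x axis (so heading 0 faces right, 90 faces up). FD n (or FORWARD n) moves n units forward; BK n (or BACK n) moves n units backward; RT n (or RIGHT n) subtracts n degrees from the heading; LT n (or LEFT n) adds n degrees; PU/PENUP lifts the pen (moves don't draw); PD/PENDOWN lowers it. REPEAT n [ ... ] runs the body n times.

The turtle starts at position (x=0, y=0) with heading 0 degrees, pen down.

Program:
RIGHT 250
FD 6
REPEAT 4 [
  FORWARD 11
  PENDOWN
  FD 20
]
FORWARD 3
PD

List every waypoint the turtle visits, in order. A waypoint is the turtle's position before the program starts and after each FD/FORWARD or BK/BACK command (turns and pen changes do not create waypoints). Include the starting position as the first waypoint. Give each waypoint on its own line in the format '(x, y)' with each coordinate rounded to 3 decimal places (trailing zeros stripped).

Executing turtle program step by step:
Start: pos=(0,0), heading=0, pen down
RT 250: heading 0 -> 110
FD 6: (0,0) -> (-2.052,5.638) [heading=110, draw]
REPEAT 4 [
  -- iteration 1/4 --
  FD 11: (-2.052,5.638) -> (-5.814,15.975) [heading=110, draw]
  PD: pen down
  FD 20: (-5.814,15.975) -> (-12.655,34.769) [heading=110, draw]
  -- iteration 2/4 --
  FD 11: (-12.655,34.769) -> (-16.417,45.105) [heading=110, draw]
  PD: pen down
  FD 20: (-16.417,45.105) -> (-23.257,63.899) [heading=110, draw]
  -- iteration 3/4 --
  FD 11: (-23.257,63.899) -> (-27.02,74.236) [heading=110, draw]
  PD: pen down
  FD 20: (-27.02,74.236) -> (-33.86,93.03) [heading=110, draw]
  -- iteration 4/4 --
  FD 11: (-33.86,93.03) -> (-37.622,103.366) [heading=110, draw]
  PD: pen down
  FD 20: (-37.622,103.366) -> (-44.463,122.16) [heading=110, draw]
]
FD 3: (-44.463,122.16) -> (-45.489,124.979) [heading=110, draw]
PD: pen down
Final: pos=(-45.489,124.979), heading=110, 10 segment(s) drawn
Waypoints (11 total):
(0, 0)
(-2.052, 5.638)
(-5.814, 15.975)
(-12.655, 34.769)
(-16.417, 45.105)
(-23.257, 63.899)
(-27.02, 74.236)
(-33.86, 93.03)
(-37.622, 103.366)
(-44.463, 122.16)
(-45.489, 124.979)

Answer: (0, 0)
(-2.052, 5.638)
(-5.814, 15.975)
(-12.655, 34.769)
(-16.417, 45.105)
(-23.257, 63.899)
(-27.02, 74.236)
(-33.86, 93.03)
(-37.622, 103.366)
(-44.463, 122.16)
(-45.489, 124.979)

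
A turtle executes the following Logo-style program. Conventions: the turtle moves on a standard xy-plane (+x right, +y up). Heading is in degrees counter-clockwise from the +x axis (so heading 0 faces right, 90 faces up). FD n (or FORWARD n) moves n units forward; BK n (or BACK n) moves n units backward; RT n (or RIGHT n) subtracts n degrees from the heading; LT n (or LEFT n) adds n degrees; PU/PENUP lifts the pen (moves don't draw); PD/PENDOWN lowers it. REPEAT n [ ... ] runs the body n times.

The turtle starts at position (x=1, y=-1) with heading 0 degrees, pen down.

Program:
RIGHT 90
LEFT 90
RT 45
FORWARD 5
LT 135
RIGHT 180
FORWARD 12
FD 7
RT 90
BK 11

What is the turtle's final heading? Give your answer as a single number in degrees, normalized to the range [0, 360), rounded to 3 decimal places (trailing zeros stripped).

Executing turtle program step by step:
Start: pos=(1,-1), heading=0, pen down
RT 90: heading 0 -> 270
LT 90: heading 270 -> 0
RT 45: heading 0 -> 315
FD 5: (1,-1) -> (4.536,-4.536) [heading=315, draw]
LT 135: heading 315 -> 90
RT 180: heading 90 -> 270
FD 12: (4.536,-4.536) -> (4.536,-16.536) [heading=270, draw]
FD 7: (4.536,-16.536) -> (4.536,-23.536) [heading=270, draw]
RT 90: heading 270 -> 180
BK 11: (4.536,-23.536) -> (15.536,-23.536) [heading=180, draw]
Final: pos=(15.536,-23.536), heading=180, 4 segment(s) drawn

Answer: 180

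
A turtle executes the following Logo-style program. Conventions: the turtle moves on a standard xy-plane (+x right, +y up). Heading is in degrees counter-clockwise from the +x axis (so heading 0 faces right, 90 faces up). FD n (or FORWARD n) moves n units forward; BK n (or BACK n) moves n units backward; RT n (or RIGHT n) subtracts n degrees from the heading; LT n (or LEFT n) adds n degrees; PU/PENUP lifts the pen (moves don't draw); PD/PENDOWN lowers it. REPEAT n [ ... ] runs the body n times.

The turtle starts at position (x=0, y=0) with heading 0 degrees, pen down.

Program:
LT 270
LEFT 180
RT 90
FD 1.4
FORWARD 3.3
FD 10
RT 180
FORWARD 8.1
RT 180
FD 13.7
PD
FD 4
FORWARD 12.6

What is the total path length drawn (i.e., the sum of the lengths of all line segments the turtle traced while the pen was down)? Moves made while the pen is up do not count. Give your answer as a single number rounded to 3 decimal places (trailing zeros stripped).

Executing turtle program step by step:
Start: pos=(0,0), heading=0, pen down
LT 270: heading 0 -> 270
LT 180: heading 270 -> 90
RT 90: heading 90 -> 0
FD 1.4: (0,0) -> (1.4,0) [heading=0, draw]
FD 3.3: (1.4,0) -> (4.7,0) [heading=0, draw]
FD 10: (4.7,0) -> (14.7,0) [heading=0, draw]
RT 180: heading 0 -> 180
FD 8.1: (14.7,0) -> (6.6,0) [heading=180, draw]
RT 180: heading 180 -> 0
FD 13.7: (6.6,0) -> (20.3,0) [heading=0, draw]
PD: pen down
FD 4: (20.3,0) -> (24.3,0) [heading=0, draw]
FD 12.6: (24.3,0) -> (36.9,0) [heading=0, draw]
Final: pos=(36.9,0), heading=0, 7 segment(s) drawn

Segment lengths:
  seg 1: (0,0) -> (1.4,0), length = 1.4
  seg 2: (1.4,0) -> (4.7,0), length = 3.3
  seg 3: (4.7,0) -> (14.7,0), length = 10
  seg 4: (14.7,0) -> (6.6,0), length = 8.1
  seg 5: (6.6,0) -> (20.3,0), length = 13.7
  seg 6: (20.3,0) -> (24.3,0), length = 4
  seg 7: (24.3,0) -> (36.9,0), length = 12.6
Total = 53.1

Answer: 53.1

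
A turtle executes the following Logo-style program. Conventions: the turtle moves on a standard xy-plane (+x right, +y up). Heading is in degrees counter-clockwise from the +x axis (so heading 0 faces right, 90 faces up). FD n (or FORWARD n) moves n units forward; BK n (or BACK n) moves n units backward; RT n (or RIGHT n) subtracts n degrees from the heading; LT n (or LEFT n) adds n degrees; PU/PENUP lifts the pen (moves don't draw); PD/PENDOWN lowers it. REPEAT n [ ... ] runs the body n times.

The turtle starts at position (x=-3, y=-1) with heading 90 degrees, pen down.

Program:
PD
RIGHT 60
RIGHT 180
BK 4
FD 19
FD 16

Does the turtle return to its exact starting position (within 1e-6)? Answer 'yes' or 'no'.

Executing turtle program step by step:
Start: pos=(-3,-1), heading=90, pen down
PD: pen down
RT 60: heading 90 -> 30
RT 180: heading 30 -> 210
BK 4: (-3,-1) -> (0.464,1) [heading=210, draw]
FD 19: (0.464,1) -> (-15.99,-8.5) [heading=210, draw]
FD 16: (-15.99,-8.5) -> (-29.847,-16.5) [heading=210, draw]
Final: pos=(-29.847,-16.5), heading=210, 3 segment(s) drawn

Start position: (-3, -1)
Final position: (-29.847, -16.5)
Distance = 31; >= 1e-6 -> NOT closed

Answer: no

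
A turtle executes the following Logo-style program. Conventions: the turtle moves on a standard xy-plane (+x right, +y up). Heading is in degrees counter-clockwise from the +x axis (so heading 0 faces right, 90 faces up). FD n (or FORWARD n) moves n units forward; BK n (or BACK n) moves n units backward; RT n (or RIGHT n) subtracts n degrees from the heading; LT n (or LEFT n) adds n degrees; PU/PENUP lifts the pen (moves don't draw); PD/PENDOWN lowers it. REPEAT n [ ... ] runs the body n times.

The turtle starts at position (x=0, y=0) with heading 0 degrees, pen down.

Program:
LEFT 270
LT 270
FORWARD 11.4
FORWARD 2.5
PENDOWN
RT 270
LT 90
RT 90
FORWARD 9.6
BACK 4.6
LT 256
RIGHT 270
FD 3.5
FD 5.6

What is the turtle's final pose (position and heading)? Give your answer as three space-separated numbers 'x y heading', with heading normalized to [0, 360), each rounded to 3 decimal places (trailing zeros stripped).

Answer: -16.101 -13.83 256

Derivation:
Executing turtle program step by step:
Start: pos=(0,0), heading=0, pen down
LT 270: heading 0 -> 270
LT 270: heading 270 -> 180
FD 11.4: (0,0) -> (-11.4,0) [heading=180, draw]
FD 2.5: (-11.4,0) -> (-13.9,0) [heading=180, draw]
PD: pen down
RT 270: heading 180 -> 270
LT 90: heading 270 -> 0
RT 90: heading 0 -> 270
FD 9.6: (-13.9,0) -> (-13.9,-9.6) [heading=270, draw]
BK 4.6: (-13.9,-9.6) -> (-13.9,-5) [heading=270, draw]
LT 256: heading 270 -> 166
RT 270: heading 166 -> 256
FD 3.5: (-13.9,-5) -> (-14.747,-8.396) [heading=256, draw]
FD 5.6: (-14.747,-8.396) -> (-16.101,-13.83) [heading=256, draw]
Final: pos=(-16.101,-13.83), heading=256, 6 segment(s) drawn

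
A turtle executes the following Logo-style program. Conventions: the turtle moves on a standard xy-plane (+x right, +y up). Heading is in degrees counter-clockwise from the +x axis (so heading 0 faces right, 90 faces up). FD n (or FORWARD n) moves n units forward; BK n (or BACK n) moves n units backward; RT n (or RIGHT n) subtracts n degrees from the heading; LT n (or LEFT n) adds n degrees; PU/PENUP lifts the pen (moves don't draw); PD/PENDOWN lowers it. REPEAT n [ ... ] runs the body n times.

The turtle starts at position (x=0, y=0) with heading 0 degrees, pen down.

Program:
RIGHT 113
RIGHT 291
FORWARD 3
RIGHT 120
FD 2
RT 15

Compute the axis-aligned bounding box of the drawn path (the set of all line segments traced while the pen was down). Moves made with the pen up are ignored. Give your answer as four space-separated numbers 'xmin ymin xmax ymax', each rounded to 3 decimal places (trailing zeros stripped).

Executing turtle program step by step:
Start: pos=(0,0), heading=0, pen down
RT 113: heading 0 -> 247
RT 291: heading 247 -> 316
FD 3: (0,0) -> (2.158,-2.084) [heading=316, draw]
RT 120: heading 316 -> 196
FD 2: (2.158,-2.084) -> (0.235,-2.635) [heading=196, draw]
RT 15: heading 196 -> 181
Final: pos=(0.235,-2.635), heading=181, 2 segment(s) drawn

Segment endpoints: x in {0, 0.235, 2.158}, y in {-2.635, -2.084, 0}
xmin=0, ymin=-2.635, xmax=2.158, ymax=0

Answer: 0 -2.635 2.158 0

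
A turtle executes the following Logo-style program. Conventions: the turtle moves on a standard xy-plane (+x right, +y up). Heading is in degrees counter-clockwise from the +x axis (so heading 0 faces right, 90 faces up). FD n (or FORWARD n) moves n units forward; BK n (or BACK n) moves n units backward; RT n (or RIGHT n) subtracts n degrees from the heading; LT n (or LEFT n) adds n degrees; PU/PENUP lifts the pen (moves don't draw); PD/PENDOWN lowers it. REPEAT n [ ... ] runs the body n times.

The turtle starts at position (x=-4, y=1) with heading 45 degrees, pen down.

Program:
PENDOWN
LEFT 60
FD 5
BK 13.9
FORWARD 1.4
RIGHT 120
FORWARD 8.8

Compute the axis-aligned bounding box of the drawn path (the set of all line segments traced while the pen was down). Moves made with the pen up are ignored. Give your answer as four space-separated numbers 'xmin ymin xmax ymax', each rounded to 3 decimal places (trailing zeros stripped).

Answer: -5.294 -8.522 6.441 5.83

Derivation:
Executing turtle program step by step:
Start: pos=(-4,1), heading=45, pen down
PD: pen down
LT 60: heading 45 -> 105
FD 5: (-4,1) -> (-5.294,5.83) [heading=105, draw]
BK 13.9: (-5.294,5.83) -> (-1.697,-7.597) [heading=105, draw]
FD 1.4: (-1.697,-7.597) -> (-2.059,-6.244) [heading=105, draw]
RT 120: heading 105 -> 345
FD 8.8: (-2.059,-6.244) -> (6.441,-8.522) [heading=345, draw]
Final: pos=(6.441,-8.522), heading=345, 4 segment(s) drawn

Segment endpoints: x in {-5.294, -4, -2.059, -1.697, 6.441}, y in {-8.522, -7.597, -6.244, 1, 5.83}
xmin=-5.294, ymin=-8.522, xmax=6.441, ymax=5.83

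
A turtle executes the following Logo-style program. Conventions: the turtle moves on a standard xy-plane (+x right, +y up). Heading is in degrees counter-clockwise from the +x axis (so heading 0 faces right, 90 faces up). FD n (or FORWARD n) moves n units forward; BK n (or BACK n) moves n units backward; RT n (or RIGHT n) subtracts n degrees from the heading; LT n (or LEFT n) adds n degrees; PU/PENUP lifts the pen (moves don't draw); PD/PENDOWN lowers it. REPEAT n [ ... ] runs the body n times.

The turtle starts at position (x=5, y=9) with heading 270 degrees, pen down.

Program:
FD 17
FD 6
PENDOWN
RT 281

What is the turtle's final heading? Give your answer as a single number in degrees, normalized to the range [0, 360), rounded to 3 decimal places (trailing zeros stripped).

Executing turtle program step by step:
Start: pos=(5,9), heading=270, pen down
FD 17: (5,9) -> (5,-8) [heading=270, draw]
FD 6: (5,-8) -> (5,-14) [heading=270, draw]
PD: pen down
RT 281: heading 270 -> 349
Final: pos=(5,-14), heading=349, 2 segment(s) drawn

Answer: 349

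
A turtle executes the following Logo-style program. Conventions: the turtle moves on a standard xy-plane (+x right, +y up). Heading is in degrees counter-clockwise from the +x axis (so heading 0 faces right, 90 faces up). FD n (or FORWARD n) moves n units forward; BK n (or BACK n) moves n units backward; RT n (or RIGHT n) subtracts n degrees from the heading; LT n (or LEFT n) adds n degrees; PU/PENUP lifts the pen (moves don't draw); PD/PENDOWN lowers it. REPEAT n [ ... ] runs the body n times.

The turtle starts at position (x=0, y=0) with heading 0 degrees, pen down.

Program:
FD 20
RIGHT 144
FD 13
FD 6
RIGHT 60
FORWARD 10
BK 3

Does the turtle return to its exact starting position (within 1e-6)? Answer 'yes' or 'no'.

Executing turtle program step by step:
Start: pos=(0,0), heading=0, pen down
FD 20: (0,0) -> (20,0) [heading=0, draw]
RT 144: heading 0 -> 216
FD 13: (20,0) -> (9.483,-7.641) [heading=216, draw]
FD 6: (9.483,-7.641) -> (4.629,-11.168) [heading=216, draw]
RT 60: heading 216 -> 156
FD 10: (4.629,-11.168) -> (-4.507,-7.101) [heading=156, draw]
BK 3: (-4.507,-7.101) -> (-1.766,-8.321) [heading=156, draw]
Final: pos=(-1.766,-8.321), heading=156, 5 segment(s) drawn

Start position: (0, 0)
Final position: (-1.766, -8.321)
Distance = 8.506; >= 1e-6 -> NOT closed

Answer: no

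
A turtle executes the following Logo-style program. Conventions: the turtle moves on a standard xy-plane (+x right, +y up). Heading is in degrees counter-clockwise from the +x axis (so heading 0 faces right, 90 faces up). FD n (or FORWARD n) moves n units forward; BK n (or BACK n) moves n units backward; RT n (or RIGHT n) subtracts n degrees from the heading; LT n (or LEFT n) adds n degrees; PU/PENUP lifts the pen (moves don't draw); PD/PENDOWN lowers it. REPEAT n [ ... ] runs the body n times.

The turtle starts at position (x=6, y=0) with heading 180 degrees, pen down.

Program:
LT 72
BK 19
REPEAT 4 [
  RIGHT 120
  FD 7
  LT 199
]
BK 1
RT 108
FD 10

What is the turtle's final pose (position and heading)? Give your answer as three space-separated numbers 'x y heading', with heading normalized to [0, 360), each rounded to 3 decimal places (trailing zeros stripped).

Answer: 9.642 24.502 100

Derivation:
Executing turtle program step by step:
Start: pos=(6,0), heading=180, pen down
LT 72: heading 180 -> 252
BK 19: (6,0) -> (11.871,18.07) [heading=252, draw]
REPEAT 4 [
  -- iteration 1/4 --
  RT 120: heading 252 -> 132
  FD 7: (11.871,18.07) -> (7.187,23.272) [heading=132, draw]
  LT 199: heading 132 -> 331
  -- iteration 2/4 --
  RT 120: heading 331 -> 211
  FD 7: (7.187,23.272) -> (1.187,19.667) [heading=211, draw]
  LT 199: heading 211 -> 50
  -- iteration 3/4 --
  RT 120: heading 50 -> 290
  FD 7: (1.187,19.667) -> (3.581,13.089) [heading=290, draw]
  LT 199: heading 290 -> 129
  -- iteration 4/4 --
  RT 120: heading 129 -> 9
  FD 7: (3.581,13.089) -> (10.495,14.184) [heading=9, draw]
  LT 199: heading 9 -> 208
]
BK 1: (10.495,14.184) -> (11.378,14.653) [heading=208, draw]
RT 108: heading 208 -> 100
FD 10: (11.378,14.653) -> (9.642,24.502) [heading=100, draw]
Final: pos=(9.642,24.502), heading=100, 7 segment(s) drawn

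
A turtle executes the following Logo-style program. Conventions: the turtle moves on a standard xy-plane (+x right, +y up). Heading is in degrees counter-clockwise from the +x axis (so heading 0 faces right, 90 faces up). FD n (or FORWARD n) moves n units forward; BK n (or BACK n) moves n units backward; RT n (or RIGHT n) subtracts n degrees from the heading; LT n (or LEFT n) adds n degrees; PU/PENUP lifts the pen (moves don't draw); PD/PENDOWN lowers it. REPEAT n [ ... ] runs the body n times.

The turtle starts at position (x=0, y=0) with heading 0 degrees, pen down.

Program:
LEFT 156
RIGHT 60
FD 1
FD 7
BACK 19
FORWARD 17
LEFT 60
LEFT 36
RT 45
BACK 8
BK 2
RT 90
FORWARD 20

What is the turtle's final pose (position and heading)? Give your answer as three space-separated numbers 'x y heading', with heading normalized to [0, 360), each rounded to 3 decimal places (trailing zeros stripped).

Executing turtle program step by step:
Start: pos=(0,0), heading=0, pen down
LT 156: heading 0 -> 156
RT 60: heading 156 -> 96
FD 1: (0,0) -> (-0.105,0.995) [heading=96, draw]
FD 7: (-0.105,0.995) -> (-0.836,7.956) [heading=96, draw]
BK 19: (-0.836,7.956) -> (1.15,-10.94) [heading=96, draw]
FD 17: (1.15,-10.94) -> (-0.627,5.967) [heading=96, draw]
LT 60: heading 96 -> 156
LT 36: heading 156 -> 192
RT 45: heading 192 -> 147
BK 8: (-0.627,5.967) -> (6.082,1.61) [heading=147, draw]
BK 2: (6.082,1.61) -> (7.76,0.521) [heading=147, draw]
RT 90: heading 147 -> 57
FD 20: (7.76,0.521) -> (18.652,17.294) [heading=57, draw]
Final: pos=(18.652,17.294), heading=57, 7 segment(s) drawn

Answer: 18.652 17.294 57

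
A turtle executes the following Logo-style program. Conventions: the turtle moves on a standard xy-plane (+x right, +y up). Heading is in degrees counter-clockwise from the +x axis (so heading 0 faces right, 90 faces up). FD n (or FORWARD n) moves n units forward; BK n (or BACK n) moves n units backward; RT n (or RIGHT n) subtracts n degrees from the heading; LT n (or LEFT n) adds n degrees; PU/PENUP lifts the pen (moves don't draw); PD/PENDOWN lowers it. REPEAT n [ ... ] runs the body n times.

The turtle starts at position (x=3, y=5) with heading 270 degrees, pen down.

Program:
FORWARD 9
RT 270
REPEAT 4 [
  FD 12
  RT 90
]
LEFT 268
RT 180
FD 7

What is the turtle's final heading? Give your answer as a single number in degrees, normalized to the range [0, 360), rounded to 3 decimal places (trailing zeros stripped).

Executing turtle program step by step:
Start: pos=(3,5), heading=270, pen down
FD 9: (3,5) -> (3,-4) [heading=270, draw]
RT 270: heading 270 -> 0
REPEAT 4 [
  -- iteration 1/4 --
  FD 12: (3,-4) -> (15,-4) [heading=0, draw]
  RT 90: heading 0 -> 270
  -- iteration 2/4 --
  FD 12: (15,-4) -> (15,-16) [heading=270, draw]
  RT 90: heading 270 -> 180
  -- iteration 3/4 --
  FD 12: (15,-16) -> (3,-16) [heading=180, draw]
  RT 90: heading 180 -> 90
  -- iteration 4/4 --
  FD 12: (3,-16) -> (3,-4) [heading=90, draw]
  RT 90: heading 90 -> 0
]
LT 268: heading 0 -> 268
RT 180: heading 268 -> 88
FD 7: (3,-4) -> (3.244,2.996) [heading=88, draw]
Final: pos=(3.244,2.996), heading=88, 6 segment(s) drawn

Answer: 88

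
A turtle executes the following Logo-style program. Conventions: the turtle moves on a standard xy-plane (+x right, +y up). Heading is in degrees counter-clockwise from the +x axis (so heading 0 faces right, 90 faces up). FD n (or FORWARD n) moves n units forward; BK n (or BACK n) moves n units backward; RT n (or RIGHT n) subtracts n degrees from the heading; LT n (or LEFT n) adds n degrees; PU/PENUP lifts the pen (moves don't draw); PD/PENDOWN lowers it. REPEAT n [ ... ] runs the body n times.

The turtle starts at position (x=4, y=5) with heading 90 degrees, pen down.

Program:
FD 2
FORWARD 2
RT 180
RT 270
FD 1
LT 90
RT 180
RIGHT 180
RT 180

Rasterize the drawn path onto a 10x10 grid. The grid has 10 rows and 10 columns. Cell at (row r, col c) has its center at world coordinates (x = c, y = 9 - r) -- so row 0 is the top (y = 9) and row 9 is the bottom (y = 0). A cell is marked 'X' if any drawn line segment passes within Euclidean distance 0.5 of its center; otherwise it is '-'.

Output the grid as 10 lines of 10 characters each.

Answer: ----XX----
----X-----
----X-----
----X-----
----X-----
----------
----------
----------
----------
----------

Derivation:
Segment 0: (4,5) -> (4,7)
Segment 1: (4,7) -> (4,9)
Segment 2: (4,9) -> (5,9)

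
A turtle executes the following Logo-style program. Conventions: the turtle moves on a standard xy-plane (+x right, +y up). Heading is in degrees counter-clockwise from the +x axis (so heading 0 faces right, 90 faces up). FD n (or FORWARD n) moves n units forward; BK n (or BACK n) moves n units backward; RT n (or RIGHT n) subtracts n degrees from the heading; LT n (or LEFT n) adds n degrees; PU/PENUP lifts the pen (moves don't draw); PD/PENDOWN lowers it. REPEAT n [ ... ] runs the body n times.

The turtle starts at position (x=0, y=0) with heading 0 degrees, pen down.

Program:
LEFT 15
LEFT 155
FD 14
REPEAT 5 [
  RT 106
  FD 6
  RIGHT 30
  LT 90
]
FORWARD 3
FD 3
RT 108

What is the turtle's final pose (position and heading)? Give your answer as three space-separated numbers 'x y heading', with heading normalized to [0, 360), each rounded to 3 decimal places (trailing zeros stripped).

Executing turtle program step by step:
Start: pos=(0,0), heading=0, pen down
LT 15: heading 0 -> 15
LT 155: heading 15 -> 170
FD 14: (0,0) -> (-13.787,2.431) [heading=170, draw]
REPEAT 5 [
  -- iteration 1/5 --
  RT 106: heading 170 -> 64
  FD 6: (-13.787,2.431) -> (-11.157,7.824) [heading=64, draw]
  RT 30: heading 64 -> 34
  LT 90: heading 34 -> 124
  -- iteration 2/5 --
  RT 106: heading 124 -> 18
  FD 6: (-11.157,7.824) -> (-5.451,9.678) [heading=18, draw]
  RT 30: heading 18 -> 348
  LT 90: heading 348 -> 78
  -- iteration 3/5 --
  RT 106: heading 78 -> 332
  FD 6: (-5.451,9.678) -> (-0.153,6.861) [heading=332, draw]
  RT 30: heading 332 -> 302
  LT 90: heading 302 -> 32
  -- iteration 4/5 --
  RT 106: heading 32 -> 286
  FD 6: (-0.153,6.861) -> (1.501,1.094) [heading=286, draw]
  RT 30: heading 286 -> 256
  LT 90: heading 256 -> 346
  -- iteration 5/5 --
  RT 106: heading 346 -> 240
  FD 6: (1.501,1.094) -> (-1.499,-4.103) [heading=240, draw]
  RT 30: heading 240 -> 210
  LT 90: heading 210 -> 300
]
FD 3: (-1.499,-4.103) -> (0.001,-6.701) [heading=300, draw]
FD 3: (0.001,-6.701) -> (1.501,-9.299) [heading=300, draw]
RT 108: heading 300 -> 192
Final: pos=(1.501,-9.299), heading=192, 8 segment(s) drawn

Answer: 1.501 -9.299 192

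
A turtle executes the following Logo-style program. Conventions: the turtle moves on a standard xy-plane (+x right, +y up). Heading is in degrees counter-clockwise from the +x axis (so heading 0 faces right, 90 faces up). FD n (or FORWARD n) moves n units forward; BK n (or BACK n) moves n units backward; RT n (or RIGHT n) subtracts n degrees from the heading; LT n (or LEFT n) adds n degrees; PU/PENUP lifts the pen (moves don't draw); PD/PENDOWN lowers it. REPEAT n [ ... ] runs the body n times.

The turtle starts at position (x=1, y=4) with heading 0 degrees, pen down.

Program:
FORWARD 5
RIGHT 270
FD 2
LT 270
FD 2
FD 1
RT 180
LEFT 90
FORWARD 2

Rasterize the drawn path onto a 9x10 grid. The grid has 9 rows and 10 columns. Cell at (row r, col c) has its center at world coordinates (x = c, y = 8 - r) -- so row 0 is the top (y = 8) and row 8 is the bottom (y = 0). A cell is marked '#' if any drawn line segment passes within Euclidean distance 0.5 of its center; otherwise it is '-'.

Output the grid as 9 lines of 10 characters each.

Answer: ----------
----------
------####
------#--#
-######--#
----------
----------
----------
----------

Derivation:
Segment 0: (1,4) -> (6,4)
Segment 1: (6,4) -> (6,6)
Segment 2: (6,6) -> (8,6)
Segment 3: (8,6) -> (9,6)
Segment 4: (9,6) -> (9,4)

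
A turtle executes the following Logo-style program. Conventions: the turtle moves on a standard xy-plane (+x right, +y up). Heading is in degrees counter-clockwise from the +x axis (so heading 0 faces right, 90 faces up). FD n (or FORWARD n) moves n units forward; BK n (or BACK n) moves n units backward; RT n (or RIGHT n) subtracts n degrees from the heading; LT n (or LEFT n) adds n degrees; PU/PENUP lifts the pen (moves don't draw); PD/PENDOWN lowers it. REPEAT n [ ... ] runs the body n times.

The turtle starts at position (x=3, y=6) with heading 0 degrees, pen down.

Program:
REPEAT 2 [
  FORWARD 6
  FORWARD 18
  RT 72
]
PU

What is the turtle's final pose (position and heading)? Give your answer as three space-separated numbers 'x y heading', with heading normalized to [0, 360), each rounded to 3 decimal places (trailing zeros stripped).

Executing turtle program step by step:
Start: pos=(3,6), heading=0, pen down
REPEAT 2 [
  -- iteration 1/2 --
  FD 6: (3,6) -> (9,6) [heading=0, draw]
  FD 18: (9,6) -> (27,6) [heading=0, draw]
  RT 72: heading 0 -> 288
  -- iteration 2/2 --
  FD 6: (27,6) -> (28.854,0.294) [heading=288, draw]
  FD 18: (28.854,0.294) -> (34.416,-16.825) [heading=288, draw]
  RT 72: heading 288 -> 216
]
PU: pen up
Final: pos=(34.416,-16.825), heading=216, 4 segment(s) drawn

Answer: 34.416 -16.825 216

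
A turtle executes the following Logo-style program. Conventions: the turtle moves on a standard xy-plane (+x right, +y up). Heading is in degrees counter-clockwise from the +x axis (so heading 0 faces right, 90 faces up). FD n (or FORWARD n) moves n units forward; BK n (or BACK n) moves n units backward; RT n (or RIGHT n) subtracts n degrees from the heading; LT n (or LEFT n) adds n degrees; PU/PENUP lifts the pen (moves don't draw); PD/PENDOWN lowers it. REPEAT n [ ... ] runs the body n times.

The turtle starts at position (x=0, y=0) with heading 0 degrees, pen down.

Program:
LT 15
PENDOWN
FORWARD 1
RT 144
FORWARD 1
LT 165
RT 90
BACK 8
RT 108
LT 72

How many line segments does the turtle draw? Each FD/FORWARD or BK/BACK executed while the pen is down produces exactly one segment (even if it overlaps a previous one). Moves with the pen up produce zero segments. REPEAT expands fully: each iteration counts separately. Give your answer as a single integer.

Answer: 3

Derivation:
Executing turtle program step by step:
Start: pos=(0,0), heading=0, pen down
LT 15: heading 0 -> 15
PD: pen down
FD 1: (0,0) -> (0.966,0.259) [heading=15, draw]
RT 144: heading 15 -> 231
FD 1: (0.966,0.259) -> (0.337,-0.518) [heading=231, draw]
LT 165: heading 231 -> 36
RT 90: heading 36 -> 306
BK 8: (0.337,-0.518) -> (-4.366,5.954) [heading=306, draw]
RT 108: heading 306 -> 198
LT 72: heading 198 -> 270
Final: pos=(-4.366,5.954), heading=270, 3 segment(s) drawn
Segments drawn: 3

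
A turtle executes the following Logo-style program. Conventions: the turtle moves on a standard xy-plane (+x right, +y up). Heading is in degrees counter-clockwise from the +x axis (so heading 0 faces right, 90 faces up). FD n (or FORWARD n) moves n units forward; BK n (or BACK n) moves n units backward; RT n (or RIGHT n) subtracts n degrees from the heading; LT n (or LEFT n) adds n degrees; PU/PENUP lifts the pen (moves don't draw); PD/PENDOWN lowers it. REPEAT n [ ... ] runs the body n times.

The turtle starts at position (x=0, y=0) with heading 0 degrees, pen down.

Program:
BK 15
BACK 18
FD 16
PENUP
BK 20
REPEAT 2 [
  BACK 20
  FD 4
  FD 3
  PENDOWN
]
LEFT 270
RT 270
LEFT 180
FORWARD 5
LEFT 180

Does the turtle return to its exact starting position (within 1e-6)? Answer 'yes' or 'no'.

Executing turtle program step by step:
Start: pos=(0,0), heading=0, pen down
BK 15: (0,0) -> (-15,0) [heading=0, draw]
BK 18: (-15,0) -> (-33,0) [heading=0, draw]
FD 16: (-33,0) -> (-17,0) [heading=0, draw]
PU: pen up
BK 20: (-17,0) -> (-37,0) [heading=0, move]
REPEAT 2 [
  -- iteration 1/2 --
  BK 20: (-37,0) -> (-57,0) [heading=0, move]
  FD 4: (-57,0) -> (-53,0) [heading=0, move]
  FD 3: (-53,0) -> (-50,0) [heading=0, move]
  PD: pen down
  -- iteration 2/2 --
  BK 20: (-50,0) -> (-70,0) [heading=0, draw]
  FD 4: (-70,0) -> (-66,0) [heading=0, draw]
  FD 3: (-66,0) -> (-63,0) [heading=0, draw]
  PD: pen down
]
LT 270: heading 0 -> 270
RT 270: heading 270 -> 0
LT 180: heading 0 -> 180
FD 5: (-63,0) -> (-68,0) [heading=180, draw]
LT 180: heading 180 -> 0
Final: pos=(-68,0), heading=0, 7 segment(s) drawn

Start position: (0, 0)
Final position: (-68, 0)
Distance = 68; >= 1e-6 -> NOT closed

Answer: no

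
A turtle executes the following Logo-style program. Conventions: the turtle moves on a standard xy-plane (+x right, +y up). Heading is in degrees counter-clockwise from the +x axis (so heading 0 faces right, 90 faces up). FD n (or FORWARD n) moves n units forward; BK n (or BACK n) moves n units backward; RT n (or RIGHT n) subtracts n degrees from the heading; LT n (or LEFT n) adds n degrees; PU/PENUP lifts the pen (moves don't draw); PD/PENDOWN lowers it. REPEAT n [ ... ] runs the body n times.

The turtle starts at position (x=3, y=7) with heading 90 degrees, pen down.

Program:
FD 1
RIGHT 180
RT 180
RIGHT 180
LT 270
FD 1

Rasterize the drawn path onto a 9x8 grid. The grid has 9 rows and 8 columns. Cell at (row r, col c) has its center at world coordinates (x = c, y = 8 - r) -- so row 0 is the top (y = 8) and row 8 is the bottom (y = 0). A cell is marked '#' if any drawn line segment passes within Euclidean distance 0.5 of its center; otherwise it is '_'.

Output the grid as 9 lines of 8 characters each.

Segment 0: (3,7) -> (3,8)
Segment 1: (3,8) -> (2,8)

Answer: __##____
___#____
________
________
________
________
________
________
________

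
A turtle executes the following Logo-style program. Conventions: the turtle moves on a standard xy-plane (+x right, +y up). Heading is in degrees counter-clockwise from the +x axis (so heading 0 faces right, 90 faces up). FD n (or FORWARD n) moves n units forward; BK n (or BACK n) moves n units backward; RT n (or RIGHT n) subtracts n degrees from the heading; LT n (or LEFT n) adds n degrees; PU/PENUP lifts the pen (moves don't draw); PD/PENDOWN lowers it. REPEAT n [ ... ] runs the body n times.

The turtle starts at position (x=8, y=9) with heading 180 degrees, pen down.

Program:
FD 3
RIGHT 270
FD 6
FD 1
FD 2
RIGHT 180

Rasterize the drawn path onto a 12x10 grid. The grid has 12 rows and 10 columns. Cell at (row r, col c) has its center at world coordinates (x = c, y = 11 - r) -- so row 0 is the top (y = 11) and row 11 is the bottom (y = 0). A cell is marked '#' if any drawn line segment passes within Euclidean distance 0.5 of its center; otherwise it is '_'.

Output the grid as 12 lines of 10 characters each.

Segment 0: (8,9) -> (5,9)
Segment 1: (5,9) -> (5,3)
Segment 2: (5,3) -> (5,2)
Segment 3: (5,2) -> (5,0)

Answer: __________
__________
_____####_
_____#____
_____#____
_____#____
_____#____
_____#____
_____#____
_____#____
_____#____
_____#____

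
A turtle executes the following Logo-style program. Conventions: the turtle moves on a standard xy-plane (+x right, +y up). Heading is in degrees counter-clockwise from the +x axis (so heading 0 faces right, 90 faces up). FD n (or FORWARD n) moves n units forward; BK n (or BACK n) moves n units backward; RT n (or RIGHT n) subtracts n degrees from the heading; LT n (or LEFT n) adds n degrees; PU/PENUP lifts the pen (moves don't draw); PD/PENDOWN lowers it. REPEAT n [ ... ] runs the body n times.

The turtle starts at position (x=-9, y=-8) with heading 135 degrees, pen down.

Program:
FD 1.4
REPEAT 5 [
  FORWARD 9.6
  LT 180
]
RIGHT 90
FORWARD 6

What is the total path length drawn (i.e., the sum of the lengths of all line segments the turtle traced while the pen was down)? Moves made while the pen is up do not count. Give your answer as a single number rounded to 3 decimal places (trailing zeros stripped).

Executing turtle program step by step:
Start: pos=(-9,-8), heading=135, pen down
FD 1.4: (-9,-8) -> (-9.99,-7.01) [heading=135, draw]
REPEAT 5 [
  -- iteration 1/5 --
  FD 9.6: (-9.99,-7.01) -> (-16.778,-0.222) [heading=135, draw]
  LT 180: heading 135 -> 315
  -- iteration 2/5 --
  FD 9.6: (-16.778,-0.222) -> (-9.99,-7.01) [heading=315, draw]
  LT 180: heading 315 -> 135
  -- iteration 3/5 --
  FD 9.6: (-9.99,-7.01) -> (-16.778,-0.222) [heading=135, draw]
  LT 180: heading 135 -> 315
  -- iteration 4/5 --
  FD 9.6: (-16.778,-0.222) -> (-9.99,-7.01) [heading=315, draw]
  LT 180: heading 315 -> 135
  -- iteration 5/5 --
  FD 9.6: (-9.99,-7.01) -> (-16.778,-0.222) [heading=135, draw]
  LT 180: heading 135 -> 315
]
RT 90: heading 315 -> 225
FD 6: (-16.778,-0.222) -> (-21.021,-4.464) [heading=225, draw]
Final: pos=(-21.021,-4.464), heading=225, 7 segment(s) drawn

Segment lengths:
  seg 1: (-9,-8) -> (-9.99,-7.01), length = 1.4
  seg 2: (-9.99,-7.01) -> (-16.778,-0.222), length = 9.6
  seg 3: (-16.778,-0.222) -> (-9.99,-7.01), length = 9.6
  seg 4: (-9.99,-7.01) -> (-16.778,-0.222), length = 9.6
  seg 5: (-16.778,-0.222) -> (-9.99,-7.01), length = 9.6
  seg 6: (-9.99,-7.01) -> (-16.778,-0.222), length = 9.6
  seg 7: (-16.778,-0.222) -> (-21.021,-4.464), length = 6
Total = 55.4

Answer: 55.4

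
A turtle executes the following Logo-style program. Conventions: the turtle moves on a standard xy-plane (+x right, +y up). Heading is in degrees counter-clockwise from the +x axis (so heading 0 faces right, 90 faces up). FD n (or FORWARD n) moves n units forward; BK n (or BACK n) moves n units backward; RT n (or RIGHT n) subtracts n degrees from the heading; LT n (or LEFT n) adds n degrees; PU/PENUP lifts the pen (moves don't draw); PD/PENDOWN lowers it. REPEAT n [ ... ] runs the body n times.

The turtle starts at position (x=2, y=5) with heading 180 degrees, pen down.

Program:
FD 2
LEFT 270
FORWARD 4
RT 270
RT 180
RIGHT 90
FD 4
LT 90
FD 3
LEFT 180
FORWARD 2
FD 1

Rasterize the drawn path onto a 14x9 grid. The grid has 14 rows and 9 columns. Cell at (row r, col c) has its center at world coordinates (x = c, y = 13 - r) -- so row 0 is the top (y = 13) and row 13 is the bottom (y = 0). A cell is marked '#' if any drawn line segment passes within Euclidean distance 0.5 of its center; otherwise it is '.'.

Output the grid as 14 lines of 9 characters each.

Answer: .........
.........
.........
.........
#........
#........
#........
#........
####.....
.........
.........
.........
.........
.........

Derivation:
Segment 0: (2,5) -> (0,5)
Segment 1: (0,5) -> (0,9)
Segment 2: (0,9) -> (0,5)
Segment 3: (0,5) -> (3,5)
Segment 4: (3,5) -> (1,5)
Segment 5: (1,5) -> (0,5)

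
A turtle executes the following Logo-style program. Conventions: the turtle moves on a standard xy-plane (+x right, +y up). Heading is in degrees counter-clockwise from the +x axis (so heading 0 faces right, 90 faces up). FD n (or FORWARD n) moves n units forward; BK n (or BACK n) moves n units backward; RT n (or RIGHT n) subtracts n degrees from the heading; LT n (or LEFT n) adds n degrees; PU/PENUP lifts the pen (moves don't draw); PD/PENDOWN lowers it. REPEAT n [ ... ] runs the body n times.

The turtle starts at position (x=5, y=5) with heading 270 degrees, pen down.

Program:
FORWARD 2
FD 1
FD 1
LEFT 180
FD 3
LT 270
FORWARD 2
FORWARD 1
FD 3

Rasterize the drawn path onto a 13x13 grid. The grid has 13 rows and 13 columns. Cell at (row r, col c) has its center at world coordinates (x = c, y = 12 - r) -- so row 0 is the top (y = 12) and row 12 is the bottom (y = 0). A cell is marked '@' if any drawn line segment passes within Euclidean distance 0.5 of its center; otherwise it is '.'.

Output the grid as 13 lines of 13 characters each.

Answer: .............
.............
.............
.............
.............
.............
.............
.....@.......
.....@@@@@@@.
.....@.......
.....@.......
.....@.......
.............

Derivation:
Segment 0: (5,5) -> (5,3)
Segment 1: (5,3) -> (5,2)
Segment 2: (5,2) -> (5,1)
Segment 3: (5,1) -> (5,4)
Segment 4: (5,4) -> (7,4)
Segment 5: (7,4) -> (8,4)
Segment 6: (8,4) -> (11,4)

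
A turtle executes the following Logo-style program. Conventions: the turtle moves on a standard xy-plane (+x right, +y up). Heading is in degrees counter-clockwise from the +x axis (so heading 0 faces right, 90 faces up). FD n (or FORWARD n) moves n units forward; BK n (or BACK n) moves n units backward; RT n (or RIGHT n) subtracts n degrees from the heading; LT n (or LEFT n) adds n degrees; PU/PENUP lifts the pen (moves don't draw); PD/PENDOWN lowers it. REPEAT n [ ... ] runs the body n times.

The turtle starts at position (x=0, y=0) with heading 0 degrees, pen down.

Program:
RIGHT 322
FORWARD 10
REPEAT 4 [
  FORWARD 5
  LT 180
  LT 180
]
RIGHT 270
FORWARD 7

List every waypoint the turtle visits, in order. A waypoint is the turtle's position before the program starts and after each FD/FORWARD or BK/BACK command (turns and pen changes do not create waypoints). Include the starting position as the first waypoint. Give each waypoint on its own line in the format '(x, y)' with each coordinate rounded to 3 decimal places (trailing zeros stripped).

Executing turtle program step by step:
Start: pos=(0,0), heading=0, pen down
RT 322: heading 0 -> 38
FD 10: (0,0) -> (7.88,6.157) [heading=38, draw]
REPEAT 4 [
  -- iteration 1/4 --
  FD 5: (7.88,6.157) -> (11.82,9.235) [heading=38, draw]
  LT 180: heading 38 -> 218
  LT 180: heading 218 -> 38
  -- iteration 2/4 --
  FD 5: (11.82,9.235) -> (15.76,12.313) [heading=38, draw]
  LT 180: heading 38 -> 218
  LT 180: heading 218 -> 38
  -- iteration 3/4 --
  FD 5: (15.76,12.313) -> (19.7,15.392) [heading=38, draw]
  LT 180: heading 38 -> 218
  LT 180: heading 218 -> 38
  -- iteration 4/4 --
  FD 5: (19.7,15.392) -> (23.64,18.47) [heading=38, draw]
  LT 180: heading 38 -> 218
  LT 180: heading 218 -> 38
]
RT 270: heading 38 -> 128
FD 7: (23.64,18.47) -> (19.331,23.986) [heading=128, draw]
Final: pos=(19.331,23.986), heading=128, 6 segment(s) drawn
Waypoints (7 total):
(0, 0)
(7.88, 6.157)
(11.82, 9.235)
(15.76, 12.313)
(19.7, 15.392)
(23.64, 18.47)
(19.331, 23.986)

Answer: (0, 0)
(7.88, 6.157)
(11.82, 9.235)
(15.76, 12.313)
(19.7, 15.392)
(23.64, 18.47)
(19.331, 23.986)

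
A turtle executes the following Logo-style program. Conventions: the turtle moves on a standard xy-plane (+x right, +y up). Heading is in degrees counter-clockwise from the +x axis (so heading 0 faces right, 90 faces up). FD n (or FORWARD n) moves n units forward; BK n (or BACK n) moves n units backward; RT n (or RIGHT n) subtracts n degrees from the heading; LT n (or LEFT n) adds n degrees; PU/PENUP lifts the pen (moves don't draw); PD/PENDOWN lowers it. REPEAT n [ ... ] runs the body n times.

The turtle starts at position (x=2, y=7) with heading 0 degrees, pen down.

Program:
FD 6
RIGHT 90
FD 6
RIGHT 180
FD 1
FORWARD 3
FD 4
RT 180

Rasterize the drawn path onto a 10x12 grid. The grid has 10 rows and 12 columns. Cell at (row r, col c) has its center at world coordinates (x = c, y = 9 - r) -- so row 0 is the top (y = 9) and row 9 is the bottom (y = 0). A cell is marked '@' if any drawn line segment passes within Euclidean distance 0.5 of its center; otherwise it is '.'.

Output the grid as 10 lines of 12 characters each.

Segment 0: (2,7) -> (8,7)
Segment 1: (8,7) -> (8,1)
Segment 2: (8,1) -> (8,2)
Segment 3: (8,2) -> (8,5)
Segment 4: (8,5) -> (8,9)

Answer: ........@...
........@...
..@@@@@@@...
........@...
........@...
........@...
........@...
........@...
........@...
............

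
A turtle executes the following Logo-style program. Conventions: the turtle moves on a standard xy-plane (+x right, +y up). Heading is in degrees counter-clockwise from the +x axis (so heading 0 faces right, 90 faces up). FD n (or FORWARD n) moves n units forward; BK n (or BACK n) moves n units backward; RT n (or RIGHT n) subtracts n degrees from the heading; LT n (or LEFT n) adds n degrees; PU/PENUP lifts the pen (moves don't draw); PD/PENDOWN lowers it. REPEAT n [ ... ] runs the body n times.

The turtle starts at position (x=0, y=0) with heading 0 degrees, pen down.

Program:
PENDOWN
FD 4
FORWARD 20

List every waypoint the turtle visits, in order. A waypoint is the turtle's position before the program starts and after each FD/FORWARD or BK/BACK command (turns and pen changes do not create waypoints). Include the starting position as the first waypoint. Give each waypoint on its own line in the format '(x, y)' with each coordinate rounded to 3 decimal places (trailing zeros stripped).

Answer: (0, 0)
(4, 0)
(24, 0)

Derivation:
Executing turtle program step by step:
Start: pos=(0,0), heading=0, pen down
PD: pen down
FD 4: (0,0) -> (4,0) [heading=0, draw]
FD 20: (4,0) -> (24,0) [heading=0, draw]
Final: pos=(24,0), heading=0, 2 segment(s) drawn
Waypoints (3 total):
(0, 0)
(4, 0)
(24, 0)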